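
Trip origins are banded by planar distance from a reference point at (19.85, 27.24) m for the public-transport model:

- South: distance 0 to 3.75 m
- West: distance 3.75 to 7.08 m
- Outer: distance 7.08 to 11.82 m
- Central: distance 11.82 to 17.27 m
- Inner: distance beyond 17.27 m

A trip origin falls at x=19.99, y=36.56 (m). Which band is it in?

Outer

Distance = √((19.99−19.85)² + (36.56−27.24)²) = √(0.020 + 86.862) = 9.321 m.
7.08 ≤ 9.321 < 11.82 → Outer.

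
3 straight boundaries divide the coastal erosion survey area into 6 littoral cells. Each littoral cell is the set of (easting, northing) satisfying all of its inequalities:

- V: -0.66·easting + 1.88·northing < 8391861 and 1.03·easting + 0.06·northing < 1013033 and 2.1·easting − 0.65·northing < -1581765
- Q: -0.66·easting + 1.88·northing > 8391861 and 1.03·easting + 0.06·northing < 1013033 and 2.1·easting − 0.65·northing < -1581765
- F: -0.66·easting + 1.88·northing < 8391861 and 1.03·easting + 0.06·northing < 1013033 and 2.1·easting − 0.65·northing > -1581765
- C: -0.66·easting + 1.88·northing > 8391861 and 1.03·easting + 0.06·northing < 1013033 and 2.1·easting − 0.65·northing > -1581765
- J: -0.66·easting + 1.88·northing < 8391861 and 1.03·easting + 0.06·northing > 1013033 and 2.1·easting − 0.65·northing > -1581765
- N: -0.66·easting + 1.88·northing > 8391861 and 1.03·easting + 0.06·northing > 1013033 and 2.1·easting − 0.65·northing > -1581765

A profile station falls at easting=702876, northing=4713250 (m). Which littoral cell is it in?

Q

-0.66·702876 + 1.88·4713250 = 8397011.840, which is > 8391861
1.03·702876 + 0.06·4713250 = 1006757.280, which is < 1013033
2.1·702876 − 0.65·4713250 = -1587572.900, which is < -1581765
This sign pattern matches Q.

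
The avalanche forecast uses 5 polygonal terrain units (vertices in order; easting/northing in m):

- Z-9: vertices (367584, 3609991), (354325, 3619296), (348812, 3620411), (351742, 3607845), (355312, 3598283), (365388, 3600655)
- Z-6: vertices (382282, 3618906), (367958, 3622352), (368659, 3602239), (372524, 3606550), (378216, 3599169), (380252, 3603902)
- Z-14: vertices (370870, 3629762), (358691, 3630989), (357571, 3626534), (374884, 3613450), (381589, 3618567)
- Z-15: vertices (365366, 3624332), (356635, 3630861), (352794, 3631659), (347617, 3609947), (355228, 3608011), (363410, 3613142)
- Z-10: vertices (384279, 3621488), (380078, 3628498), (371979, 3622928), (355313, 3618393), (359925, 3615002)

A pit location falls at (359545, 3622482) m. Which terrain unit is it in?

Z-15

Cast a ray rightward from (359545, 3622482). For each polygon, the edges (by vertex number in listed order) whose endpoints lie on opposite sides of northing = 3622482, where each meets that height, and whether that is right or left of the point:
Z-9: no edge straddles that height → 0 crossings.
Z-6: no edge straddles that height → 0 crossings.
Z-14: 3–4 at easting≈362932.7 (right), 5–1 at easting≈377840.5 (right) → 2 crossings.
Z-15: 3–4 at easting≈350605.8 (left), 6–1 at easting≈365042.6 (right) → 1 crossing.
Z-10: 1–2 at easting≈383683.3 (right), 3–4 at easting≈370340.0 (right) → 2 crossings.
Only Z-15 has an odd count, so the point is inside Z-15.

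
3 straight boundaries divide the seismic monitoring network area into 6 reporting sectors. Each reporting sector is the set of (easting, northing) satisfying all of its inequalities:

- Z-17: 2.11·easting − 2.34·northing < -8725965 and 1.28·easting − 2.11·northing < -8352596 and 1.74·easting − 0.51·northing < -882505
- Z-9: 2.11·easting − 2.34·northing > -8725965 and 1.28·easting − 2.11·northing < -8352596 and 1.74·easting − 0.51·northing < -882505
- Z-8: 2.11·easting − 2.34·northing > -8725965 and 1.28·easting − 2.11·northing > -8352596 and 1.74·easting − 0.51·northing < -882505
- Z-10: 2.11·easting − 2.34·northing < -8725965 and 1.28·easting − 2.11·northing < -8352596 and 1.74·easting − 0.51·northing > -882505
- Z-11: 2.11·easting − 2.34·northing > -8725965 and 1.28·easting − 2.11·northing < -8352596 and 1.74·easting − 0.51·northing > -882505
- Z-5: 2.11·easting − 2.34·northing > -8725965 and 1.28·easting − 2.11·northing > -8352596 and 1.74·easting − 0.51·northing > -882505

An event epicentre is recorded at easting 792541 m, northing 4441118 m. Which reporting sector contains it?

2.11·792541 − 2.34·4441118 = -8719954.610, which is > -8725965
1.28·792541 − 2.11·4441118 = -8356306.500, which is < -8352596
1.74·792541 − 0.51·4441118 = -885948.840, which is < -882505
This sign pattern matches Z-9.

Z-9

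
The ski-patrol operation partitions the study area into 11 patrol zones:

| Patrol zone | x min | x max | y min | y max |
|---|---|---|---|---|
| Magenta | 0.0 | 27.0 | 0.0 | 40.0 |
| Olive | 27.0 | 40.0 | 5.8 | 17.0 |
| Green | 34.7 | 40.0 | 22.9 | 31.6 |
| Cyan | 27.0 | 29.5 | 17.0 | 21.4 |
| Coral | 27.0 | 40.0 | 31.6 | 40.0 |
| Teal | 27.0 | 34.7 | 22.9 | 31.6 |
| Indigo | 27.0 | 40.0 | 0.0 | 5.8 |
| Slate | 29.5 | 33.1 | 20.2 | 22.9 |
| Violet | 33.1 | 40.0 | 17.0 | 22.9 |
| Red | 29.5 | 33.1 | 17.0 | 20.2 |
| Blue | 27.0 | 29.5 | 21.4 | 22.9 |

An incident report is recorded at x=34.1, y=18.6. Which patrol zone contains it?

The point has x = 34.1 and y = 18.6.
Only Violet satisfies 33.1 ≤ x ≤ 40.0 and 17.0 ≤ y ≤ 22.9.

Violet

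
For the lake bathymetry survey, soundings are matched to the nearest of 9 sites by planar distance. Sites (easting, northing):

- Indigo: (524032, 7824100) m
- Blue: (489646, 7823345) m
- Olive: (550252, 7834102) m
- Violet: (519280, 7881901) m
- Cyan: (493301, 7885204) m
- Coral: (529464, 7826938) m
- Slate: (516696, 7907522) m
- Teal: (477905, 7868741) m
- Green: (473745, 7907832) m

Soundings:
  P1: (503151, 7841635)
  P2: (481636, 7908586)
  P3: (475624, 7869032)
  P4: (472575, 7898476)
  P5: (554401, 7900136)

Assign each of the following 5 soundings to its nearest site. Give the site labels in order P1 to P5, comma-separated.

Blue, Green, Teal, Green, Slate

P1 → Blue (d²=516909125.00)
P2 → Green (d²=62836397.00)
P3 → Teal (d²=5287642.00)
P4 → Green (d²=88903636.00)
P5 → Slate (d²=1476220021.00)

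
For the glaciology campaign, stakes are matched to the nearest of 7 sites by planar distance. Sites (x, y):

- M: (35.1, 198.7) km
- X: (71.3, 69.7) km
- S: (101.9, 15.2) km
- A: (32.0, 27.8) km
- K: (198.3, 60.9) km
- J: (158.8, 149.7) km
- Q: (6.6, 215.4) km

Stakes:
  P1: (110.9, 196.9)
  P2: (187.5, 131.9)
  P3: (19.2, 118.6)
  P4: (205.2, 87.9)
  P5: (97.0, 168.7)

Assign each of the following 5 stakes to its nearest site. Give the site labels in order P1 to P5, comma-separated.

P1 → J (d²=4522.25)
P2 → J (d²=1140.53)
P3 → X (d²=5105.62)
P4 → K (d²=776.61)
P5 → J (d²=4180.24)

J, J, X, K, J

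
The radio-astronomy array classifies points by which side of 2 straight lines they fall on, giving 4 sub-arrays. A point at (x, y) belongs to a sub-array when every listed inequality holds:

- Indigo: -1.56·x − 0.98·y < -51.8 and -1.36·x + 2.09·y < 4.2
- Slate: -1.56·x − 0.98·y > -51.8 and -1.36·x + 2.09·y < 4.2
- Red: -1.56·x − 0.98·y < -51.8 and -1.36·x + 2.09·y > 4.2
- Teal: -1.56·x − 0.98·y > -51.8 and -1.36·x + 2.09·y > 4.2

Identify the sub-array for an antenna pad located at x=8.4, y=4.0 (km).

Slate

-1.56·8.4 − 0.98·4.0 = -17.024, which is > -51.8
-1.36·8.4 + 2.09·4.0 = -3.064, which is < 4.2
This sign pattern matches Slate.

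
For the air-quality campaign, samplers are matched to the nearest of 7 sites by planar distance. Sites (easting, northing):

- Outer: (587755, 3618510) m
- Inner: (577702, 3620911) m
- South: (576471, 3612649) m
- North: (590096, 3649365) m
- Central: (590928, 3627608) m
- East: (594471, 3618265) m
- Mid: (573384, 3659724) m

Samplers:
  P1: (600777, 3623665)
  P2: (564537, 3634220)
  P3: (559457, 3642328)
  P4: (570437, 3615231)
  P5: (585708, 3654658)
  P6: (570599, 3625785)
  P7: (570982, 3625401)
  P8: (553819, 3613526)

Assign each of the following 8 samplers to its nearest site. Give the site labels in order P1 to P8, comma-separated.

East, Inner, Mid, South, North, Inner, Inner, South

P1 → East (d²=68925636.00)
P2 → Inner (d²=350446706.00)
P3 → Mid (d²=496582145.00)
P4 → South (d²=43075880.00)
P5 → North (d²=47270393.00)
P6 → Inner (d²=74208485.00)
P7 → Inner (d²=65318500.00)
P8 → South (d²=513882233.00)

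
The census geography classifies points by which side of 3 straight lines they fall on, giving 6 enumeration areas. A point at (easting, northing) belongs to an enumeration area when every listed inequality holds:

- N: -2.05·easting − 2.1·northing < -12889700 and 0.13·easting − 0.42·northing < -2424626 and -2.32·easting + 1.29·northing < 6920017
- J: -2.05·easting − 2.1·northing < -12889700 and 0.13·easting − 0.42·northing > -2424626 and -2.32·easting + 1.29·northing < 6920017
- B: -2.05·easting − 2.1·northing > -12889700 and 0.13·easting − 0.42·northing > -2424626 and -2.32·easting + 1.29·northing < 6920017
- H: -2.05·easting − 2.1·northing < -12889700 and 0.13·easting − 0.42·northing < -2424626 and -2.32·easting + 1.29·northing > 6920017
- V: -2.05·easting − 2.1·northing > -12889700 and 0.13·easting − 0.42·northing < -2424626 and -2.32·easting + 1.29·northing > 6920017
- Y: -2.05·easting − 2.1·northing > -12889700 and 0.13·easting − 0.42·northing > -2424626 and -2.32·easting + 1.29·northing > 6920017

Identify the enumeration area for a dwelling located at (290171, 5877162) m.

-2.05·290171 − 2.1·5877162 = -12936890.750, which is < -12889700
0.13·290171 − 0.42·5877162 = -2430685.810, which is < -2424626
-2.32·290171 + 1.29·5877162 = 6908342.260, which is < 6920017
This sign pattern matches N.

N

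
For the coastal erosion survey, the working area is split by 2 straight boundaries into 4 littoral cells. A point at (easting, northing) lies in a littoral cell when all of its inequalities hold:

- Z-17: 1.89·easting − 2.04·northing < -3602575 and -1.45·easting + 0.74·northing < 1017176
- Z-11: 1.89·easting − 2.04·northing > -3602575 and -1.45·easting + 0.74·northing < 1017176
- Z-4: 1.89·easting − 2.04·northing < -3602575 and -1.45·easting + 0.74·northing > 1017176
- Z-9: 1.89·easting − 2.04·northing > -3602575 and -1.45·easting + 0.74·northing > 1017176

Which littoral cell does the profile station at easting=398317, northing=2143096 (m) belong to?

Z-17

1.89·398317 − 2.04·2143096 = -3619096.710, which is < -3602575
-1.45·398317 + 0.74·2143096 = 1008331.390, which is < 1017176
This sign pattern matches Z-17.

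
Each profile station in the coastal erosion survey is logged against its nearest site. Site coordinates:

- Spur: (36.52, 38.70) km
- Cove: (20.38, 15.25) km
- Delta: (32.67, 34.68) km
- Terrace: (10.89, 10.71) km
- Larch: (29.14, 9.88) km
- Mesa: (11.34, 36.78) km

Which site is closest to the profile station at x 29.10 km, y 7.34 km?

Larch

Squared distances to each site:
Spur: 1038.506; Cove: 138.607; Delta: 760.221; Terrace: 342.961; Larch: 6.453; Mesa: 1182.131.
Minimum at Larch.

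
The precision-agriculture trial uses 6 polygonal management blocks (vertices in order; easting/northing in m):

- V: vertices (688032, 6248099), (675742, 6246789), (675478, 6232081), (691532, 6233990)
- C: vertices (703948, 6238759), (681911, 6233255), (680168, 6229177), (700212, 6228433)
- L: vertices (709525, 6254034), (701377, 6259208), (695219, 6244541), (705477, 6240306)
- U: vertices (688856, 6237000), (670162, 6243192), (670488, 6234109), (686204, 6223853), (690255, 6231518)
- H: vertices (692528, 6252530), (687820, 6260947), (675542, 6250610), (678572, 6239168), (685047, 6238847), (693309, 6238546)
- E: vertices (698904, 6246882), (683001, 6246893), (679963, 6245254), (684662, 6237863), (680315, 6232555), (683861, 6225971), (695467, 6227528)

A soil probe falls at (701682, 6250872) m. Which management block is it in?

L

Cast a ray rightward from (701682, 6250872). For each polygon, the edges (by vertex number in listed order) whose endpoints lie on opposite sides of northing = 6250872, where each meets that height, and whether that is right or left of the point:
V: no edge straddles that height → 0 crossings.
C: no edge straddles that height → 0 crossings.
L: 2–3 at easting≈697877.1 (left), 4–1 at easting≈708592.6 (right) → 1 crossing.
U: no edge straddles that height → 0 crossings.
H: 2–3 at easting≈675853.2 (left), 6–1 at easting≈692620.6 (left) → 0 crossings.
E: no edge straddles that height → 0 crossings.
Only L has an odd count, so the point is inside L.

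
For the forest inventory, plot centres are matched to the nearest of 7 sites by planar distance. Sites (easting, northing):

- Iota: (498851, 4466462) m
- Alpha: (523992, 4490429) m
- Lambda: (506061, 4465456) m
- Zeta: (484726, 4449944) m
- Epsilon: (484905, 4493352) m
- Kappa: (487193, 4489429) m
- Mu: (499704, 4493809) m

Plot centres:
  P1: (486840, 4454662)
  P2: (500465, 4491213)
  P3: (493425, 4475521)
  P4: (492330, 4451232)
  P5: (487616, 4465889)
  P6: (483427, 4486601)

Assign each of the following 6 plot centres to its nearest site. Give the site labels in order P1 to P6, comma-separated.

Zeta, Mu, Iota, Zeta, Iota, Kappa

P1 → Zeta (d²=26728520.00)
P2 → Mu (d²=7318337.00)
P3 → Iota (d²=111506957.00)
P4 → Zeta (d²=59479760.00)
P5 → Iota (d²=126553554.00)
P6 → Kappa (d²=22180340.00)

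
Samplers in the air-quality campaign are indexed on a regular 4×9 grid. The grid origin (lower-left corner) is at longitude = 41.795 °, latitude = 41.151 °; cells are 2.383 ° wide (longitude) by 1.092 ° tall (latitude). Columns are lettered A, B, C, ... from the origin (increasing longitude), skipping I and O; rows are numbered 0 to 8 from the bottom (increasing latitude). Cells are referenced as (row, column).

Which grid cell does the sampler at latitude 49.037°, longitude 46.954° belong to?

(7, C)

Column index: ⌊(46.954 − 41.795) / 2.383⌋ = ⌊2.165⌋ = 2 → column C
Row offset from origin: ⌊(49.037 − 41.151) / 1.092⌋ = ⌊7.222⌋ = 7 → row 7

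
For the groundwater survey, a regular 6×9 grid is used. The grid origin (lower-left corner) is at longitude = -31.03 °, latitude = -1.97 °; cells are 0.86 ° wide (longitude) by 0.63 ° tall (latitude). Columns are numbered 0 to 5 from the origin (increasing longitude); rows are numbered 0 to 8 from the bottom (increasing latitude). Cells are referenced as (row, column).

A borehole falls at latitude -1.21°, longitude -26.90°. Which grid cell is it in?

(1, 4)

Column index: ⌊(-26.90 − -31.03) / 0.86⌋ = ⌊4.802⌋ = 4
Row offset from origin: ⌊(-1.21 − -1.97) / 0.63⌋ = ⌊1.206⌋ = 1 → row 1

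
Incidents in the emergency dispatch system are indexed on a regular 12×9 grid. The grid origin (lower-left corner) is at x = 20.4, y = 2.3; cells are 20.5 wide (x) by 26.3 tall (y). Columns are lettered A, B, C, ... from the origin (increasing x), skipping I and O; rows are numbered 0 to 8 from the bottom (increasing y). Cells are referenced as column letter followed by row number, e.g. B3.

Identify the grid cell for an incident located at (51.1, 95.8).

Column index: ⌊(51.1 − 20.4) / 20.5⌋ = ⌊1.498⌋ = 1 → column B
Row offset from origin: ⌊(95.8 − 2.3) / 26.3⌋ = ⌊3.555⌋ = 3 → row 3

B3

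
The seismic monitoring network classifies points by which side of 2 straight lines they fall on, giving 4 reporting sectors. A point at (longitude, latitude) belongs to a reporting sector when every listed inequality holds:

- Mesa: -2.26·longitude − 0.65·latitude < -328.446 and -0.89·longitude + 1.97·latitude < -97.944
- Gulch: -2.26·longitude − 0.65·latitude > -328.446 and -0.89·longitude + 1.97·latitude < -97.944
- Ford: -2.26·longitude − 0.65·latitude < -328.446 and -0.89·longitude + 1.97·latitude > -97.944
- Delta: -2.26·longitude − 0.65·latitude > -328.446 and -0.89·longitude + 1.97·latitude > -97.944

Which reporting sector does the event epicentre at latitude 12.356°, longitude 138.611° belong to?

-2.26·138.611 − 0.65·12.356 = -321.292, which is > -328.446
-0.89·138.611 + 1.97·12.356 = -99.022, which is < -97.944
This sign pattern matches Gulch.

Gulch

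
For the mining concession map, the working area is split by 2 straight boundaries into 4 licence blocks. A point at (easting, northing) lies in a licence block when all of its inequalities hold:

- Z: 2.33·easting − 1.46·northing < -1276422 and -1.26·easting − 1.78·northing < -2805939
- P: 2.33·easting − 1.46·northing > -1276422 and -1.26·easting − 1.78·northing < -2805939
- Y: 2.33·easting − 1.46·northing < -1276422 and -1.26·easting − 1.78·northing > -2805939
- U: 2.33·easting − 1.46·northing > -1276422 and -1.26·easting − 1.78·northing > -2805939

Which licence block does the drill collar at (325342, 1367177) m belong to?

2.33·325342 − 1.46·1367177 = -1238031.560, which is > -1276422
-1.26·325342 − 1.78·1367177 = -2843505.980, which is < -2805939
This sign pattern matches P.

P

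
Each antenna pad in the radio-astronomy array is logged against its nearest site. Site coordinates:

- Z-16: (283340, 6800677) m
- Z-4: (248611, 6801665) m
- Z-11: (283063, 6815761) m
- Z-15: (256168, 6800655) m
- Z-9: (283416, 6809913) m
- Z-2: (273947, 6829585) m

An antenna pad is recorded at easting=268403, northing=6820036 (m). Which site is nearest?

Z-2

Squared distances to each site:
Z-16: 597884850.000; Z-4: 729216905.000; Z-11: 233191225.000; Z-15: 525318386.000; Z-9: 327865298.000; Z-2: 121919337.000.
Minimum at Z-2.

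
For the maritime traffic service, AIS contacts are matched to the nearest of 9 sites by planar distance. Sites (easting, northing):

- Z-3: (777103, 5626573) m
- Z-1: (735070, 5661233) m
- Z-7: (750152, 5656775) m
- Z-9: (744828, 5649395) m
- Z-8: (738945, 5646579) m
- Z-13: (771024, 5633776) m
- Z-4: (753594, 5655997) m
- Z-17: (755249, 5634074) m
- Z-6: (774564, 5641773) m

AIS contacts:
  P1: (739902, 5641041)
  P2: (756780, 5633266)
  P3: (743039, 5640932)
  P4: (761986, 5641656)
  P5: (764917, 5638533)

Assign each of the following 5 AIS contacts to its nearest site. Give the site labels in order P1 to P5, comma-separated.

Z-8, Z-17, Z-8, Z-17, Z-13

P1 → Z-8 (d²=31585293.00)
P2 → Z-17 (d²=2996825.00)
P3 → Z-8 (d²=48649445.00)
P4 → Z-17 (d²=102873893.00)
P5 → Z-13 (d²=59924498.00)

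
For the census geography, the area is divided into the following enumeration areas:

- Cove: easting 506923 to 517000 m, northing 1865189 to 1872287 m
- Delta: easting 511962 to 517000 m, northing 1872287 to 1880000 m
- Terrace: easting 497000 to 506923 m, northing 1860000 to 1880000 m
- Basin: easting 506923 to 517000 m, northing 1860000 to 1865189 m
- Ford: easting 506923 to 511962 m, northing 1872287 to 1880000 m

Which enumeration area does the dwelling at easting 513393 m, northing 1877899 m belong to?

Delta

The point has easting = 513393 and northing = 1877899.
Only Delta satisfies 511962 ≤ easting ≤ 517000 and 1872287 ≤ northing ≤ 1880000.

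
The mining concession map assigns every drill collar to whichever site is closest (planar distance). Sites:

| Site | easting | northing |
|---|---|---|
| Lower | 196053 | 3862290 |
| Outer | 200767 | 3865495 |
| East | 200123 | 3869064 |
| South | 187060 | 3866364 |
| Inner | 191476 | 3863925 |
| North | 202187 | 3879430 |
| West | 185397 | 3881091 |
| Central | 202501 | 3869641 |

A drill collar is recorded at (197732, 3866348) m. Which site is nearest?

Outer

Squared distances to each site:
Lower: 19286405.000; Outer: 9938834.000; East: 13093537.000; South: 113891840.000; Inner: 45008465.000; North: 190985749.000; West: 369508274.000; Central: 33587210.000.
Minimum at Outer.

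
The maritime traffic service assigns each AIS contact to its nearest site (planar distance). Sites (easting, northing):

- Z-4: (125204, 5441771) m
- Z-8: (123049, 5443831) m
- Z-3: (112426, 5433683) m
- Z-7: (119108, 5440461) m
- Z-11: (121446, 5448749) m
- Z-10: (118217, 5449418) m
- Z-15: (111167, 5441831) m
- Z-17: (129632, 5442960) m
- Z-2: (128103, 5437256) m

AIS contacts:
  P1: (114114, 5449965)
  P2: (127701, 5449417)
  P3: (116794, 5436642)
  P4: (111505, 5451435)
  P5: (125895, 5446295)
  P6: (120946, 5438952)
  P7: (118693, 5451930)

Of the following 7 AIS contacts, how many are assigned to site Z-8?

1

P1 → Z-10
P2 → Z-11
P3 → Z-7
P4 → Z-10
P5 → Z-8
P6 → Z-7
P7 → Z-10
1 of the 7 goes to Z-8.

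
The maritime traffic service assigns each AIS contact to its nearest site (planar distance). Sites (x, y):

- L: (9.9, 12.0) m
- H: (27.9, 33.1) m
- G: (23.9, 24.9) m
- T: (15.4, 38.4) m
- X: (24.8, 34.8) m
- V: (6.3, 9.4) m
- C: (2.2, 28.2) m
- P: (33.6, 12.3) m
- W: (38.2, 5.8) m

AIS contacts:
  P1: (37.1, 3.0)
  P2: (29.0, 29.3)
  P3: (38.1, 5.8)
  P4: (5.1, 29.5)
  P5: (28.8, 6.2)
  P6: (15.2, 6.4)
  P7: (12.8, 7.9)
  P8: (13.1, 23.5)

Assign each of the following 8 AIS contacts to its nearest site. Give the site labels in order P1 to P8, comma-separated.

P1 → W (d²=9.05)
P2 → H (d²=15.65)
P3 → W (d²=0.01)
P4 → C (d²=10.10)
P5 → P (d²=60.25)
P6 → L (d²=59.45)
P7 → L (d²=25.22)
P8 → G (d²=118.60)

W, H, W, C, P, L, L, G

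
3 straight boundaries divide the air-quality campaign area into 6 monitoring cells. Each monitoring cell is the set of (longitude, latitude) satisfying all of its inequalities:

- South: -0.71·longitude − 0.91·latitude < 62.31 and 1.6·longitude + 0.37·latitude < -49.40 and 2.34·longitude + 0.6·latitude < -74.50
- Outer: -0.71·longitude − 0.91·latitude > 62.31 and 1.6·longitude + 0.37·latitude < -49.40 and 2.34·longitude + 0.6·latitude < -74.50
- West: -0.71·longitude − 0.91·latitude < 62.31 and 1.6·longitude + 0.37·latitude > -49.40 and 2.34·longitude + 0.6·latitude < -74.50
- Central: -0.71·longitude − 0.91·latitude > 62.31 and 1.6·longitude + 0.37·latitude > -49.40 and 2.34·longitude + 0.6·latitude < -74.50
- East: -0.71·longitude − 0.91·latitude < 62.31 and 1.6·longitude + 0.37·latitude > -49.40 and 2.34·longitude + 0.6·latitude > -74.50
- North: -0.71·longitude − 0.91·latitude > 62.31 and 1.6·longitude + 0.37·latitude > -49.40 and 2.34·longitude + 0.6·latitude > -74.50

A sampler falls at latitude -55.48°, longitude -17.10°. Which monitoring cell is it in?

-0.71·-17.10 − 0.91·-55.48 = 62.628, which is > 62.31
1.6·-17.10 + 0.37·-55.48 = -47.888, which is > -49.40
2.34·-17.10 + 0.6·-55.48 = -73.302, which is > -74.50
This sign pattern matches North.

North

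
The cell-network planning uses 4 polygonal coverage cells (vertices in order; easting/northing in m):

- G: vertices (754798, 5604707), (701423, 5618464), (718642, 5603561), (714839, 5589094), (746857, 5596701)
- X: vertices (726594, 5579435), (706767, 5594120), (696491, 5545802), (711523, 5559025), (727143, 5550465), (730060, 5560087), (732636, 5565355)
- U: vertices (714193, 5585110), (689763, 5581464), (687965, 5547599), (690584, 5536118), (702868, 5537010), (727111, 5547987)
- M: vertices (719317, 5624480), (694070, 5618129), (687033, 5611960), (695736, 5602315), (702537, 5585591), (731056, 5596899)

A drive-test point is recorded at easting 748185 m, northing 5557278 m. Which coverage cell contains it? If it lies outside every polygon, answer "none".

Cast a ray rightward from (748185, 5557278). For each polygon, the edges (by vertex number in listed order) whose endpoints lie on opposite sides of northing = 5557278, where each meets that height, and whether that is right or left of the point:
G: no edge straddles that height → 0 crossings.
X: 2–3 at easting≈698931.7 (left), 3–4 at easting≈709537.0 (left), 4–5 at easting≈714710.9 (left), 5–6 at easting≈729208.4 (left) → 0 crossings.
U: 2–3 at easting≈688478.9 (left), 6–1 at easting≈723877.9 (left) → 0 crossings.
M: no edge straddles that height → 0 crossings.
All counts are even, so the point lies outside every listed polygon.

none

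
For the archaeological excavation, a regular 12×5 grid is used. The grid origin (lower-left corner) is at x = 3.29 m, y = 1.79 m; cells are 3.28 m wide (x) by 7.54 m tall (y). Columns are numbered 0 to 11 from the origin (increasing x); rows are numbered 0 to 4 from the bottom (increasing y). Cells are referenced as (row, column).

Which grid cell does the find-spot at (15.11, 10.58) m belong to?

Column index: ⌊(15.11 − 3.29) / 3.28⌋ = ⌊3.604⌋ = 3
Row offset from origin: ⌊(10.58 − 1.79) / 7.54⌋ = ⌊1.166⌋ = 1 → row 1

(1, 3)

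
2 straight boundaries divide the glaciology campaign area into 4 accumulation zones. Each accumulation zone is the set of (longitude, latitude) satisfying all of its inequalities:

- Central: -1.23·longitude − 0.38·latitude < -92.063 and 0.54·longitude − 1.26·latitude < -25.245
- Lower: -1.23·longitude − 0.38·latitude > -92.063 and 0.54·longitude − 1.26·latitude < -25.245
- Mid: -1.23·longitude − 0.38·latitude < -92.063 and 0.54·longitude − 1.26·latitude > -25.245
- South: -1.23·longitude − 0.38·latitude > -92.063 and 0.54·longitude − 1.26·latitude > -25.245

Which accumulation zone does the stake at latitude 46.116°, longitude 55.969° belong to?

-1.23·55.969 − 0.38·46.116 = -86.366, which is > -92.063
0.54·55.969 − 1.26·46.116 = -27.883, which is < -25.245
This sign pattern matches Lower.

Lower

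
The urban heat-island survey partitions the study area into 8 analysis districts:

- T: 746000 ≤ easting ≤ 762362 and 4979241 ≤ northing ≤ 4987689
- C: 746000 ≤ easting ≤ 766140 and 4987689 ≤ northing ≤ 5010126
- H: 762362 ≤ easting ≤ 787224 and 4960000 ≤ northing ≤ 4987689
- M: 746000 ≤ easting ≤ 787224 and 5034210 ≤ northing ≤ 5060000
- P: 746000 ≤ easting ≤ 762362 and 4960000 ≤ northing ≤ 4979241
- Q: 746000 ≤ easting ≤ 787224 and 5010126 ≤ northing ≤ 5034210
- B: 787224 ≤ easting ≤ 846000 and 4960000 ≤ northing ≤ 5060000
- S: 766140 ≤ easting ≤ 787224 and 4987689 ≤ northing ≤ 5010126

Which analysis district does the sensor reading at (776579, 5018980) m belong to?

The point has easting = 776579 and northing = 5018980.
Only Q satisfies 746000 ≤ easting ≤ 787224 and 5010126 ≤ northing ≤ 5034210.

Q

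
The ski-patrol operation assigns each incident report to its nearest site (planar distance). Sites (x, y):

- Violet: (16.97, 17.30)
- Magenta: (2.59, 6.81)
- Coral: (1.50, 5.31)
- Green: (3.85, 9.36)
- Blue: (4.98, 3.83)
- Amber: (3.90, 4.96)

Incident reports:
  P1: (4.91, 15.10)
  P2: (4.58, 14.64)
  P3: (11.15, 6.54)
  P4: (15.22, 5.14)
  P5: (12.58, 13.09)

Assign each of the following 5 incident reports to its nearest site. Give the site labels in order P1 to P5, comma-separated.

P1 → Green (d²=34.07)
P2 → Green (d²=28.41)
P3 → Blue (d²=45.41)
P4 → Blue (d²=106.57)
P5 → Violet (d²=37.00)

Green, Green, Blue, Blue, Violet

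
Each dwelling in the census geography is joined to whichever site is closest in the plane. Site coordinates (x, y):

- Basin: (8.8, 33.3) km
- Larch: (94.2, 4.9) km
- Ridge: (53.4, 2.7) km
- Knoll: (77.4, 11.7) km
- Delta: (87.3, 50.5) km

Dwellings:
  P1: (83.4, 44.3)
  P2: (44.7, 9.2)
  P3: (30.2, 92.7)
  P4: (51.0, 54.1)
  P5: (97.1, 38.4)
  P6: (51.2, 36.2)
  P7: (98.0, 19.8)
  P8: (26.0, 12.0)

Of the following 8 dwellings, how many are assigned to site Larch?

1

P1 → Delta
P2 → Ridge
P3 → Basin
P4 → Delta
P5 → Delta
P6 → Ridge
P7 → Larch
P8 → Basin
1 of the 8 goes to Larch.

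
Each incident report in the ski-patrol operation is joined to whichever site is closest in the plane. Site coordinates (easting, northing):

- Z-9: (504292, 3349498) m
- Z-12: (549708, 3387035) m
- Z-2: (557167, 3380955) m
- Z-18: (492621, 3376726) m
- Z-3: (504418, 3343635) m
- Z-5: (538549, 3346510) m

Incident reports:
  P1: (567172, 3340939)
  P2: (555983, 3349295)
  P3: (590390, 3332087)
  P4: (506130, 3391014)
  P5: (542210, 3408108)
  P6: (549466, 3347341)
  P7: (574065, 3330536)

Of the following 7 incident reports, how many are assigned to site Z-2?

P1 → Z-5
P2 → Z-5
P3 → Z-5
P4 → Z-18
P5 → Z-12
P6 → Z-5
P7 → Z-5
0 of the 7 go to Z-2.

0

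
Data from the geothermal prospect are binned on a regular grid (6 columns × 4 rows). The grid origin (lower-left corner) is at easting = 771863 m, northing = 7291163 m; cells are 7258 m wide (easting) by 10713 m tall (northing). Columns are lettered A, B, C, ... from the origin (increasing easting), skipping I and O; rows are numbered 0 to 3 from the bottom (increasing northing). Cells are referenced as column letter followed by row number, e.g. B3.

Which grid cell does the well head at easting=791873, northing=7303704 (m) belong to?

Column index: ⌊(791873 − 771863) / 7258⌋ = ⌊2.757⌋ = 2 → column C
Row offset from origin: ⌊(7303704 − 7291163) / 10713⌋ = ⌊1.171⌋ = 1 → row 1

C1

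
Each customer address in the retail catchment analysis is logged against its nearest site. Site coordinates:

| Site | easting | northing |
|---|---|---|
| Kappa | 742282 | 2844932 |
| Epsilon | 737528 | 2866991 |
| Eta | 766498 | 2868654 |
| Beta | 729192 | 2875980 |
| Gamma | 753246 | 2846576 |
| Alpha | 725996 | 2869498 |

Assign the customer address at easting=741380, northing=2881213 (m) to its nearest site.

Squared distances to each site:
Kappa: 1317124565.000; Epsilon: 217103188.000; Eta: 788642405.000; Beta: 175931633.000; Gamma: 1340523725.000; Alpha: 373908681.000.
Minimum at Beta.

Beta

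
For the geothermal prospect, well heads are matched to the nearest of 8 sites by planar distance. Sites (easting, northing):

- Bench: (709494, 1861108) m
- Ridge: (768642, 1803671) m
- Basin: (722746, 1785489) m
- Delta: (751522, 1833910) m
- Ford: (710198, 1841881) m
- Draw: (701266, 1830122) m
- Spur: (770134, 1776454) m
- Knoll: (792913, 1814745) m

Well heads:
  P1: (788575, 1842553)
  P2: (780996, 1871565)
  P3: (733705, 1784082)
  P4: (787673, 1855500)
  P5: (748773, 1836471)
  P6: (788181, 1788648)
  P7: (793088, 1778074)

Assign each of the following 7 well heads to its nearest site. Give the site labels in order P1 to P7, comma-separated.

P1 → Knoll (d²=792103108.00)
P2 → Delta (d²=2286615701.00)
P3 → Basin (d²=122079330.00)
P4 → Knoll (d²=1688427625.00)
P5 → Delta (d²=14115722.00)
P6 → Spur (d²=474387845.00)
P7 → Spur (d²=529510516.00)

Knoll, Delta, Basin, Knoll, Delta, Spur, Spur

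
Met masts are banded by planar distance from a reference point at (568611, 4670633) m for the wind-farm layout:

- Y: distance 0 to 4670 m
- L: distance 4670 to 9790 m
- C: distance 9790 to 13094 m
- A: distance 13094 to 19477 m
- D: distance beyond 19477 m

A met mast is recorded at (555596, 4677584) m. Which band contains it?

A

Distance = √((555596−568611)² + (4677584−4670633)²) = √(169390225.000 + 48316401.000) = 14754.885 m.
13094 ≤ 14754.885 < 19477 → A.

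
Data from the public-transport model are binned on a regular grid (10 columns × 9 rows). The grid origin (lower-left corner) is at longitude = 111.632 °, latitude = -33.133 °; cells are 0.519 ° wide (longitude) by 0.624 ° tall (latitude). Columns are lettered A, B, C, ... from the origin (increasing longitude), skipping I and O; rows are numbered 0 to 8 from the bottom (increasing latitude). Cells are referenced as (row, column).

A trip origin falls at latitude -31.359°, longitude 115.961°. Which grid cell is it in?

Column index: ⌊(115.961 − 111.632) / 0.519⌋ = ⌊8.341⌋ = 8 → column J
Row offset from origin: ⌊(-31.359 − -33.133) / 0.624⌋ = ⌊2.843⌋ = 2 → row 2

(2, J)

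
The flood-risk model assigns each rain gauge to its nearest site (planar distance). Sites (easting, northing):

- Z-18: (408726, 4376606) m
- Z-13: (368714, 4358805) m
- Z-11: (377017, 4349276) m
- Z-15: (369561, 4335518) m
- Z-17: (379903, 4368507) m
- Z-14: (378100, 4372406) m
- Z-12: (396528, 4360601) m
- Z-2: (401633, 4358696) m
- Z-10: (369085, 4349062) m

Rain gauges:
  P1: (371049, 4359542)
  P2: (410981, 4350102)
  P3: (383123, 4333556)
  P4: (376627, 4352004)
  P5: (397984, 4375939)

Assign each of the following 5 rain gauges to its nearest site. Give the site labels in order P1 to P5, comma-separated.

P1 → Z-13 (d²=5995394.00)
P2 → Z-2 (d²=161241940.00)
P3 → Z-15 (d²=187777288.00)
P4 → Z-11 (d²=7594084.00)
P5 → Z-18 (d²=115835453.00)

Z-13, Z-2, Z-15, Z-11, Z-18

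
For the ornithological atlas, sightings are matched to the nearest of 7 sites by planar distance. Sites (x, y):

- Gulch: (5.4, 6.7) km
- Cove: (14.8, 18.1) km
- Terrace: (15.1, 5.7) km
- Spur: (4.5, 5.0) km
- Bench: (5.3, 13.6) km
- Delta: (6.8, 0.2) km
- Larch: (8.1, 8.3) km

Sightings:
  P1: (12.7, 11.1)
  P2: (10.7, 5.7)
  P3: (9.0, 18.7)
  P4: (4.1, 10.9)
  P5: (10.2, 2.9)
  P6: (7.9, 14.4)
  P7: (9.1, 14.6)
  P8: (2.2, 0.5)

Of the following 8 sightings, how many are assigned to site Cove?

P1 → Larch
P2 → Larch
P3 → Cove
P4 → Bench
P5 → Delta
P6 → Bench
P7 → Bench
P8 → Delta
1 of the 8 goes to Cove.

1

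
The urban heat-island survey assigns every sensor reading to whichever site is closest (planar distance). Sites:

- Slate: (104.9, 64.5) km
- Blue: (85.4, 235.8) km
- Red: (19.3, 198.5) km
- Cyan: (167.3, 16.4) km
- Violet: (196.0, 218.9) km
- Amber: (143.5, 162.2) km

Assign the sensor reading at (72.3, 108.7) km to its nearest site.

Squared distances to each site:
Slate: 3016.400; Blue: 16326.020; Red: 10873.040; Cyan: 17544.290; Violet: 27445.730; Amber: 7931.690.
Minimum at Slate.

Slate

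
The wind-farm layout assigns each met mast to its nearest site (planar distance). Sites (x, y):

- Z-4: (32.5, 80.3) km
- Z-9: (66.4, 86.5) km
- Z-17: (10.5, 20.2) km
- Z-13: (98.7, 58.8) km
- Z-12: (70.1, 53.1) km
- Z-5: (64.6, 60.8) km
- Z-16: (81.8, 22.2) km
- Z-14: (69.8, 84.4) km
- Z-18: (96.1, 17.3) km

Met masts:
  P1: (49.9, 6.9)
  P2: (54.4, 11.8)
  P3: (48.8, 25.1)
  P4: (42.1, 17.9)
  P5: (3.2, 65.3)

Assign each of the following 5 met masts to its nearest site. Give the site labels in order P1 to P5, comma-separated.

Z-16, Z-16, Z-16, Z-17, Z-4

P1 → Z-16 (d²=1251.70)
P2 → Z-16 (d²=858.92)
P3 → Z-16 (d²=1097.41)
P4 → Z-17 (d²=1003.85)
P5 → Z-4 (d²=1083.49)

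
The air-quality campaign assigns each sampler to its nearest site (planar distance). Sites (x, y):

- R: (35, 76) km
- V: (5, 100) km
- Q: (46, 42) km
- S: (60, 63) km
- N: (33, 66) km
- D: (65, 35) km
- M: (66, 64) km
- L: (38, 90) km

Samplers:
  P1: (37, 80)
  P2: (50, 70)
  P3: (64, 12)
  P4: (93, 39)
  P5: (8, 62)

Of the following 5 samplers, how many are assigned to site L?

P1 → R
P2 → S
P3 → D
P4 → D
P5 → N
0 of the 5 go to L.

0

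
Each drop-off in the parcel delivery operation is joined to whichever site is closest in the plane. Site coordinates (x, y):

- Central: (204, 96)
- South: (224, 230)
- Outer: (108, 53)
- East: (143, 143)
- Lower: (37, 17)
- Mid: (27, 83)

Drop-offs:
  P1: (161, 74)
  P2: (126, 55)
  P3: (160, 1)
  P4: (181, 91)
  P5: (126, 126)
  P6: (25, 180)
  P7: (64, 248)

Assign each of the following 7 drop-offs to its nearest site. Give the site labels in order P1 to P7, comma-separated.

P1 → Central (d²=2333.00)
P2 → Outer (d²=328.00)
P3 → Outer (d²=5408.00)
P4 → Central (d²=554.00)
P5 → East (d²=578.00)
P6 → Mid (d²=9413.00)
P7 → East (d²=17266.00)

Central, Outer, Outer, Central, East, Mid, East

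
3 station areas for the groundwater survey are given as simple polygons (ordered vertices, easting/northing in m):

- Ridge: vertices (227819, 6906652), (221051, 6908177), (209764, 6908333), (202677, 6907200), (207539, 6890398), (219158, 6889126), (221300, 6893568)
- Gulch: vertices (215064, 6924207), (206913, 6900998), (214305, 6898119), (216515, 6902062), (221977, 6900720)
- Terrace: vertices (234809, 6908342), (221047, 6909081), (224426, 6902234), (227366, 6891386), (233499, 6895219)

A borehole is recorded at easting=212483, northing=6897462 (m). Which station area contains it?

Cast a ray rightward from (212483, 6897462). For each polygon, the edges (by vertex number in listed order) whose endpoints lie on opposite sides of northing = 6897462, where each meets that height, and whether that is right or left of the point:
Ridge: 4–5 at easting≈205494.9 (left), 7–1 at easting≈223240.2 (right) → 1 crossing.
Gulch: no edge straddles that height → 0 crossings.
Terrace: 3–4 at easting≈225719.3 (right), 5–1 at easting≈233722.9 (right) → 2 crossings.
Only Ridge has an odd count, so the point is inside Ridge.

Ridge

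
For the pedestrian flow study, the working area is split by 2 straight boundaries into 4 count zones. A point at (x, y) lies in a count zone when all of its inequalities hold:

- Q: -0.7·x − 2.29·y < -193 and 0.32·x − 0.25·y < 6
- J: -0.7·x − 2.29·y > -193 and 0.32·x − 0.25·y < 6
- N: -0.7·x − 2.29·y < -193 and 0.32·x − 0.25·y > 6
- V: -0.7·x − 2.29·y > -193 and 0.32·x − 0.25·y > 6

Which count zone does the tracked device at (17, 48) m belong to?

J

-0.7·17 − 2.29·48 = -121.820, which is > -193
0.32·17 − 0.25·48 = -6.560, which is < 6
This sign pattern matches J.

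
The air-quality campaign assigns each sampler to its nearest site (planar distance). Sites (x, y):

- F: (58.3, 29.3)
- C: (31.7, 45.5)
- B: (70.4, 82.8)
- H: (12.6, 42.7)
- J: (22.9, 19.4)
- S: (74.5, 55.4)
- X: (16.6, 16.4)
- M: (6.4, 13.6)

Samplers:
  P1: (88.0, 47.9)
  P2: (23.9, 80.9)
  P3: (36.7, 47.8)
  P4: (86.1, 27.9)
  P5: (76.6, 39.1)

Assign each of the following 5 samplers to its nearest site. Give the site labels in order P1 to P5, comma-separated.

P1 → S (d²=238.50)
P2 → C (d²=1314.00)
P3 → C (d²=30.29)
P4 → F (d²=774.80)
P5 → S (d²=270.10)

S, C, C, F, S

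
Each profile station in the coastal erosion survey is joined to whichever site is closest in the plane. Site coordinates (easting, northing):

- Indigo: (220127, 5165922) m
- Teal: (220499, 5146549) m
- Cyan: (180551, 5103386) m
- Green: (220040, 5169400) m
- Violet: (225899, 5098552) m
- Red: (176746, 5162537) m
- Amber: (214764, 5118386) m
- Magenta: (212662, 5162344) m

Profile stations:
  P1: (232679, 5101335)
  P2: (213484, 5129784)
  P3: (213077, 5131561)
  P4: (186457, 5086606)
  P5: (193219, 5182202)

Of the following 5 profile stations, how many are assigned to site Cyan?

P1 → Violet
P2 → Amber
P3 → Amber
P4 → Cyan
P5 → Red
1 of the 5 goes to Cyan.

1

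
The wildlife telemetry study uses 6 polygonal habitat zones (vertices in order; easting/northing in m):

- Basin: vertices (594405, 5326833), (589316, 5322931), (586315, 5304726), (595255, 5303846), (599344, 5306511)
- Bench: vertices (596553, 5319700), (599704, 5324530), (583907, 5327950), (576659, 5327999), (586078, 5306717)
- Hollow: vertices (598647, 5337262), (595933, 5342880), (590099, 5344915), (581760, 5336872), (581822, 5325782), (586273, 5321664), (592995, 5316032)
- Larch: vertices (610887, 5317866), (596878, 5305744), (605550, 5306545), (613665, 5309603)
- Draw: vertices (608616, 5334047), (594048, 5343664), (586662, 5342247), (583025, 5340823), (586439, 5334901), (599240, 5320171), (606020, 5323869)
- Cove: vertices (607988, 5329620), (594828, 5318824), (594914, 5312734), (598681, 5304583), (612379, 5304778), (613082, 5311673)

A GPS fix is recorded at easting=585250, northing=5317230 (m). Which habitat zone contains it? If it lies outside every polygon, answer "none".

Cast a ray rightward from (585250, 5317230). For each polygon, the edges (by vertex number in listed order) whose endpoints lie on opposite sides of northing = 5317230, where each meets that height, and whether that is right or left of the point:
Basin: 2–3 at easting≈588376.2 (right), 5–1 at easting≈596738.9 (right) → 2 crossings.
Bench: 4–5 at easting≈581425.2 (left), 5–1 at easting≈594560.1 (right) → 1 crossing.
Hollow: 6–7 at easting≈591565.1 (right), 7–1 at easting≈593313.9 (right) → 2 crossings.
Larch: 1–2 at easting≈610152.0 (right), 4–1 at easting≈611100.8 (right) → 2 crossings.
Draw: no edge straddles that height → 0 crossings.
Cove: 2–3 at easting≈594850.5 (right), 6–1 at easting≈611504.7 (right) → 2 crossings.
Only Bench has an odd count, so the point is inside Bench.

Bench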